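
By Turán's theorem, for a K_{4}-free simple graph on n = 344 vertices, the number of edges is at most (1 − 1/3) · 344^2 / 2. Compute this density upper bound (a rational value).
Turán density bound = (2/3) · 344^2/2 = 118336/3 ≈ 39445.3333

Turán's theorem: ex(n, K_{r+1}) is achieved by the complete r-partite Turán graph T(n, r) with parts as balanced as possible, and is at most (1 − 1/r) · n^2/2. For r = 3, n = 344: the density bound is (2/3) · 118336/2 = 118336/3 ≈ 39445.3333. The integer-valued extremum is e(T(344, 3)) = 39445, which is strictly less than the density bound 118336/3 since 3 ∤ 344 (the parts of T(344, 3) cannot all be equal).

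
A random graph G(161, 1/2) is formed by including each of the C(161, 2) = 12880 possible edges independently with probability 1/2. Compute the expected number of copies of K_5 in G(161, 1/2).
E[# K_5] = C(161, 5) · (1/2)^C(5, 2) = 846678392 / 2^10 = 105834799/128 = 826834.3671875

For each 5-subset S of vertices (there are C(161, 5) = 846678392 such S), let X_S = 1 if S induces a K_5 (all C(5, 2) = 10 edges present). Then P(X_S = 1) = (1/2)^10 = 1/1024. By linearity of expectation, E[# K_5] = C(161, 5) · (1/2)^10 = 846678392 / 1024 = 105834799/128 = 826834.3671875.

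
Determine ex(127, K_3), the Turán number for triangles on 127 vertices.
ex(127, K_3) = ⌊127^2/4⌋ = 4032

Mantel (1907): a triangle-free graph on n vertices has at most ⌊n^2/4⌋ edges, with equality for the complete bipartite graph K_{⌊n/2⌋, ⌈n/2⌉}. For n = 127: ⌊127^2/4⌋ = ⌊16129/4⌋ = 4032. The extremal graph is K_{63, 64}, which has 63·64 = 4032 edges.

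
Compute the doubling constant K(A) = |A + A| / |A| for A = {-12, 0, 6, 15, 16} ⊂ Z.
K = |A + A| / |A| = 15/5 = 3

Enumerate A + A = {a + b : a, b ∈ A}. With |A| = 5, there are |A|^2 = 25 ordered sum pairs; collecting distinct values, A + A = {-24, -12, -6, 0, 3, 4, 6, 12, 15, 16, 21, 22, 30, 31, 32}, so |A + A| = 15. Thus K = 15/5 = 3. For comparison, the minimum possible |A + A| over all 5-element sets is 2·5 − 1 = 9 (so min K = 9/5), attained only by arithmetic progressions.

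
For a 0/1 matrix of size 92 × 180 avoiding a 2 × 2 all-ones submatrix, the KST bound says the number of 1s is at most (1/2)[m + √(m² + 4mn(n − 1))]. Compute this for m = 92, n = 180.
z(92, 180; 2, 2) ≤ (1/2)[92 + √(92² + 4·92·180·179)] = (1/2)[92 + √11865424] = 1768.3112

Kővári–Sós–Turán: let r_1, ..., r_92 be the row sums and z = Σ r_i the total number of 1s. Each pair of columns can share at most one row with both entries 1 (else a 2×2 all-ones block appears), so Σ_i C(r_i, 2) ≤ C(180, 2) = 16110. By convexity Σ_i C(r_i, 2) ≥ 92·C(z/92, 2) = z(z − 92)/(2·92), giving z² − 92z − 92·180·179 ≤ 0 and hence z ≤ (1/2)[92 + √(8464 + 4·2964240)] = (1/2)[92 + √11865424] ≈ (1/2)(92 + 3444.6225) = 1768.3112.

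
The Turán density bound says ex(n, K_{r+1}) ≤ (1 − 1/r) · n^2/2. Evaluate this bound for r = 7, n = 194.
Turán density bound = (6/7) · 194^2/2 = 112908/7 ≈ 16129.7143

Turán's theorem: ex(n, K_{r+1}) is achieved by the complete r-partite Turán graph T(n, r) with parts as balanced as possible, and is at most (1 − 1/r) · n^2/2. For r = 7, n = 194: the density bound is (6/7) · 37636/2 = 112908/7 ≈ 16129.7143. The integer-valued extremum is e(T(194, 7)) = 16129, which is strictly less than the density bound 112908/7 since 7 ∤ 194 (the parts of T(194, 7) cannot all be equal).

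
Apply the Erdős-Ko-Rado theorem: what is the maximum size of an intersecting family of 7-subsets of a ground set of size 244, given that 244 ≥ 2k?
max |F| = C(243, 6) = 268715232324

Erdős-Ko-Rado (1961): when n ≥ 2k, max |F| = C(n−1, k−1). The bound is attained by the star {A : i ∈ A} for any fixed i ∈ [n]. Here C(244−1, 7−1) = C(243, 6) = 268715232324.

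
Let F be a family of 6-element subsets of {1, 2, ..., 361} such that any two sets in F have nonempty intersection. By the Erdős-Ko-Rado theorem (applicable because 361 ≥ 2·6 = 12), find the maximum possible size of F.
max |F| = C(360, 5) = 49002354072

Erdős-Ko-Rado (1961): when n ≥ 2k, max |F| = C(n−1, k−1). The bound is attained by the star {A : i ∈ A} for any fixed i ∈ [n]. Here C(361−1, 6−1) = C(360, 5) = 49002354072.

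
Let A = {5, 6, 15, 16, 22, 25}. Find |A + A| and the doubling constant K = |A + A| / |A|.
K = |A + A| / |A| = 18/6 = 3

Enumerate A + A = {a + b : a, b ∈ A}. With |A| = 6, there are |A|^2 = 36 ordered sum pairs; collecting distinct values, A + A = {10, 11, 12, 20, 21, 22, 27, 28, 30, 31, 32, 37, 38, 40, 41, 44, 47, 50}, so |A + A| = 18. Thus K = 18/6 = 3. For comparison, the minimum possible |A + A| over all 6-element sets is 2·6 − 1 = 11 (so min K = 11/6), attained only by arithmetic progressions.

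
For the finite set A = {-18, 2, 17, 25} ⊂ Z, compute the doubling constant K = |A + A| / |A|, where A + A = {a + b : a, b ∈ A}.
K = |A + A| / |A| = 10/4 = 5/2

Enumerate A + A = {a + b : a, b ∈ A}. With |A| = 4, there are |A|^2 = 16 ordered sum pairs; collecting distinct values, A + A = {-36, -16, -1, 4, 7, 19, 27, 34, 42, 50}, so |A + A| = 10. Thus K = 10/4 = 5/2. For comparison, the minimum possible |A + A| over all 4-element sets is 2·4 − 1 = 7 (so min K = 7/4), attained only by arithmetic progressions.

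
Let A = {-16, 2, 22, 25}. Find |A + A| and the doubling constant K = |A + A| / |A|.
K = |A + A| / |A| = 10/4 = 5/2

Enumerate A + A = {a + b : a, b ∈ A}. With |A| = 4, there are |A|^2 = 16 ordered sum pairs; collecting distinct values, A + A = {-32, -14, 4, 6, 9, 24, 27, 44, 47, 50}, so |A + A| = 10. Thus K = 10/4 = 5/2. For comparison, the minimum possible |A + A| over all 4-element sets is 2·4 − 1 = 7 (so min K = 7/4), attained only by arithmetic progressions.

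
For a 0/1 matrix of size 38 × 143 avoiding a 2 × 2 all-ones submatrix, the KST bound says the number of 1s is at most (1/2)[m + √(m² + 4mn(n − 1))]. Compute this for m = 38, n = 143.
z(38, 143; 2, 2) ≤ (1/2)[38 + √(38² + 4·38·143·142)] = (1/2)[38 + √3087956] = 897.629

Kővári–Sós–Turán: let r_1, ..., r_38 be the row sums and z = Σ r_i the total number of 1s. Each pair of columns can share at most one row with both entries 1 (else a 2×2 all-ones block appears), so Σ_i C(r_i, 2) ≤ C(143, 2) = 10153. By convexity Σ_i C(r_i, 2) ≥ 38·C(z/38, 2) = z(z − 38)/(2·38), giving z² − 38z − 38·143·142 ≤ 0 and hence z ≤ (1/2)[38 + √(1444 + 4·771628)] = (1/2)[38 + √3087956] ≈ (1/2)(38 + 1757.2581) = 897.629.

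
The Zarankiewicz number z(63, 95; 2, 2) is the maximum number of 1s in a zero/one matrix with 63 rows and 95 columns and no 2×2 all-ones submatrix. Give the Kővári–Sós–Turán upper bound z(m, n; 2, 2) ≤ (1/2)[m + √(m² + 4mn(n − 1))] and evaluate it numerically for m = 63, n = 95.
z(63, 95; 2, 2) ≤ (1/2)[63 + √(63² + 4·63·95·94)] = (1/2)[63 + √2254329] = 782.2212

Kővári–Sós–Turán: let r_1, ..., r_63 be the row sums and z = Σ r_i the total number of 1s. Each pair of columns can share at most one row with both entries 1 (else a 2×2 all-ones block appears), so Σ_i C(r_i, 2) ≤ C(95, 2) = 4465. By convexity Σ_i C(r_i, 2) ≥ 63·C(z/63, 2) = z(z − 63)/(2·63), giving z² − 63z − 63·95·94 ≤ 0 and hence z ≤ (1/2)[63 + √(3969 + 4·562590)] = (1/2)[63 + √2254329] ≈ (1/2)(63 + 1501.4423) = 782.2212.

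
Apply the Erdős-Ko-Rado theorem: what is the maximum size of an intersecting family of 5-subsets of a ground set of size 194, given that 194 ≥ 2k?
max |F| = C(193, 4) = 56031760

The Erdős-Ko-Rado theorem states: for n ≥ 2k, an intersecting family of k-subsets of an n-element set has size at most C(n − 1, k − 1), with equality for 'star' families {A ⊆ [n] : |A| = k, i ∈ A} (fix an element i). For n = 194, k = 5: C(193, 4) = 56031760.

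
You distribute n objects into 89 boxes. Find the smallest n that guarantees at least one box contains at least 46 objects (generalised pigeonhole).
n = (46 − 1)·89 + 1 = 4006

By the generalised pigeonhole principle, to guarantee some box contains ≥ r objects we need more than (r − 1) · k objects total. Threshold: n = (r − 1) · k + 1. With r = 46 and k = 89: n = 45 · 89 + 1 = 4005 + 1 = 4006. For n = 4005 = 45 · 89, we can put exactly 45 objects in every box, avoiding 46 in any single one — so 4006 is tight.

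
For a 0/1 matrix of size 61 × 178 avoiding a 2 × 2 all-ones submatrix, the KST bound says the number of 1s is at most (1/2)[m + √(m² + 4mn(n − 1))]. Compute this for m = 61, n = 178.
z(61, 178; 2, 2) ≤ (1/2)[61 + √(61² + 4·61·178·177)] = (1/2)[61 + √7691185] = 1417.1493

Kővári–Sós–Turán: let r_1, ..., r_61 be the row sums and z = Σ r_i the total number of 1s. Each pair of columns can share at most one row with both entries 1 (else a 2×2 all-ones block appears), so Σ_i C(r_i, 2) ≤ C(178, 2) = 15753. By convexity Σ_i C(r_i, 2) ≥ 61·C(z/61, 2) = z(z − 61)/(2·61), giving z² − 61z − 61·178·177 ≤ 0 and hence z ≤ (1/2)[61 + √(3721 + 4·1921866)] = (1/2)[61 + √7691185] ≈ (1/2)(61 + 2773.2986) = 1417.1493.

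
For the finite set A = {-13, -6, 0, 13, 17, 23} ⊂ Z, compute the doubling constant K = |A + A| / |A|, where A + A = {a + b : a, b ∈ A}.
K = |A + A| / |A| = 19/6

Enumerate A + A = {a + b : a, b ∈ A}. With |A| = 6, there are |A|^2 = 36 ordered sum pairs; collecting distinct values, A + A = {-26, -19, -13, -12, -6, 0, 4, 7, 10, 11, 13, 17, 23, 26, 30, 34, 36, 40, 46}, so |A + A| = 19. Thus K = 19/6. For comparison, the minimum possible |A + A| over all 6-element sets is 2·6 − 1 = 11 (so min K = 11/6), attained only by arithmetic progressions.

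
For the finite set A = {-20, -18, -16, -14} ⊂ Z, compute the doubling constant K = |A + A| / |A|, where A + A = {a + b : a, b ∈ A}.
K = |A + A| / |A| = 7/4

Enumerate A + A = {a + b : a, b ∈ A}. With |A| = 4, there are |A|^2 = 16 ordered sum pairs; collecting distinct values, A + A = {-40, -38, -36, -34, -32, -30, -28}, so |A + A| = 7. Thus K = 7/4. Here |A + A| = 2|A| − 1 = 7, the minimum possible — so K = 7/4 is minimal, which holds iff A is an arithmetic progression.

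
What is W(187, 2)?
W(187, 2) = 187 + 1 = 188

A 2-term AP is any pair of integers, so a monochromatic 2-AP exists iff some colour is used at least twice. With 187 colours, the colouring i ↦ i on {1, ..., 187} uses each colour once, avoiding any monochromatic pair, so W(187, 2) > 187. For {1, ..., 188}, pigeonhole forces two integers of the same colour, which form a monochromatic 2-AP. Hence W(187, 2) = 188.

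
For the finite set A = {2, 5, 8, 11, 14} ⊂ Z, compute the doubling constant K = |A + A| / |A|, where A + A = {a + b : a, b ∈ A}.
K = |A + A| / |A| = 9/5

Enumerate A + A = {a + b : a, b ∈ A}. With |A| = 5, there are |A|^2 = 25 ordered sum pairs; collecting distinct values, A + A = {4, 7, 10, 13, 16, 19, 22, 25, 28}, so |A + A| = 9. Thus K = 9/5. Here |A + A| = 2|A| − 1 = 9, the minimum possible — so K = 9/5 is minimal, which holds iff A is an arithmetic progression.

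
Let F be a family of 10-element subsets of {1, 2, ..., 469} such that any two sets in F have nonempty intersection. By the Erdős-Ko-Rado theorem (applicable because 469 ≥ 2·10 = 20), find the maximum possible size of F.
max |F| = C(468, 9) = 2746871064576616120

The Erdős-Ko-Rado theorem states: for n ≥ 2k, an intersecting family of k-subsets of an n-element set has size at most C(n − 1, k − 1), with equality for 'star' families {A ⊆ [n] : |A| = k, i ∈ A} (fix an element i). For n = 469, k = 10: C(468, 9) = 2746871064576616120.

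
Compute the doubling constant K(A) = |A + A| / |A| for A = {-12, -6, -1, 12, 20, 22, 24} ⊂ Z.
K = |A + A| / |A| = 27/7

Enumerate A + A = {a + b : a, b ∈ A}. With |A| = 7, there are |A|^2 = 49 ordered sum pairs; collecting distinct values, A + A = {-24, -18, -13, -12, -7, -2, 0, 6, 8, 10, 11, 12, 14, 16, 18, 19, 21, 23, 24, 32, 34, 36, 40, 42, 44, 46, 48}, so |A + A| = 27. Thus K = 27/7. For comparison, the minimum possible |A + A| over all 7-element sets is 2·7 − 1 = 13 (so min K = 13/7), attained only by arithmetic progressions.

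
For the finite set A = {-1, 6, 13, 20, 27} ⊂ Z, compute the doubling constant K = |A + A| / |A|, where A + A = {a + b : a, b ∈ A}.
K = |A + A| / |A| = 9/5

Enumerate A + A = {a + b : a, b ∈ A}. With |A| = 5, there are |A|^2 = 25 ordered sum pairs; collecting distinct values, A + A = {-2, 5, 12, 19, 26, 33, 40, 47, 54}, so |A + A| = 9. Thus K = 9/5. Here |A + A| = 2|A| − 1 = 9, the minimum possible — so K = 9/5 is minimal, which holds iff A is an arithmetic progression.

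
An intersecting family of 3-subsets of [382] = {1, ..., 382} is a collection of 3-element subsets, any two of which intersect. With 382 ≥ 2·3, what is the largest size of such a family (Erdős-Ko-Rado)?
max |F| = C(381, 2) = 72390

Erdős-Ko-Rado (1961): when n ≥ 2k, max |F| = C(n−1, k−1). The bound is attained by the star {A : i ∈ A} for any fixed i ∈ [n]. Here C(382−1, 3−1) = C(381, 2) = 72390.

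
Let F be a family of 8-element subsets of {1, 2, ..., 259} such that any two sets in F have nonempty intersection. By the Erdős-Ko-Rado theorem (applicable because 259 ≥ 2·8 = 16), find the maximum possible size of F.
max |F| = C(258, 7) = 13907760945408

Erdős-Ko-Rado (1961): when n ≥ 2k, max |F| = C(n−1, k−1). The bound is attained by the star {A : i ∈ A} for any fixed i ∈ [n]. Here C(259−1, 8−1) = C(258, 7) = 13907760945408.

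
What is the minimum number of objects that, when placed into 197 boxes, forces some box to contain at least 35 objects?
n = (35 − 1)·197 + 1 = 6699

By the generalised pigeonhole principle, to guarantee some box contains ≥ r objects we need more than (r − 1) · k objects total. Threshold: n = (r − 1) · k + 1. With r = 35 and k = 197: n = 34 · 197 + 1 = 6698 + 1 = 6699. For n = 6698 = 34 · 197, we can put exactly 34 objects in every box, avoiding 35 in any single one — so 6699 is tight.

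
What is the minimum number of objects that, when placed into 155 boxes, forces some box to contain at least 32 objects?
n = (32 − 1)·155 + 1 = 4806

By the generalised pigeonhole principle, to guarantee some box contains ≥ r objects we need more than (r − 1) · k objects total. Threshold: n = (r − 1) · k + 1. With r = 32 and k = 155: n = 31 · 155 + 1 = 4805 + 1 = 4806. For n = 4805 = 31 · 155, we can put exactly 31 objects in every box, avoiding 32 in any single one — so 4806 is tight.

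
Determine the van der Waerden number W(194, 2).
W(194, 2) = 194 + 1 = 195

A 2-term AP is any pair of integers, so a monochromatic 2-AP exists iff some colour is used at least twice. With 194 colours, the colouring i ↦ i on {1, ..., 194} uses each colour once, avoiding any monochromatic pair, so W(194, 2) > 194. For {1, ..., 195}, pigeonhole forces two integers of the same colour, which form a monochromatic 2-AP. Hence W(194, 2) = 195.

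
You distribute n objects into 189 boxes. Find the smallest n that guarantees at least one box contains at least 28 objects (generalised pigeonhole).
n = (28 − 1)·189 + 1 = 5104

By the generalised pigeonhole principle, to guarantee some box contains ≥ r objects we need more than (r − 1) · k objects total. Threshold: n = (r − 1) · k + 1. With r = 28 and k = 189: n = 27 · 189 + 1 = 5103 + 1 = 5104. For n = 5103 = 27 · 189, we can put exactly 27 objects in every box, avoiding 28 in any single one — so 5104 is tight.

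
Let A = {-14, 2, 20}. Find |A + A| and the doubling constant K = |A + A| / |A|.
K = |A + A| / |A| = 6/3 = 2

Enumerate A + A = {a + b : a, b ∈ A}. With |A| = 3, there are |A|^2 = 9 ordered sum pairs; collecting distinct values, A + A = {-28, -12, 4, 6, 22, 40}, so |A + A| = 6. Thus K = 6/3 = 2. For comparison, the minimum possible |A + A| over all 3-element sets is 2·3 − 1 = 5 (so min K = 5/3), attained only by arithmetic progressions.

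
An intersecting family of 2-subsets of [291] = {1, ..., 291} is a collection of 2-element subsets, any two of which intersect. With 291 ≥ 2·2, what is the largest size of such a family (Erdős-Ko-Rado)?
max |F| = C(290, 1) = 290

Erdős-Ko-Rado (1961): when n ≥ 2k, max |F| = C(n−1, k−1). The bound is attained by the star {A : i ∈ A} for any fixed i ∈ [n]. Here C(291−1, 2−1) = C(290, 1) = 290.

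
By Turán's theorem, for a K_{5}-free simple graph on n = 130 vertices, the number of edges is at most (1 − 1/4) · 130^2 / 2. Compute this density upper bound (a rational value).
Turán density bound = (3/4) · 130^2/2 = 12675/2 ≈ 6337.5

Turán's theorem: ex(n, K_{r+1}) is achieved by the complete r-partite Turán graph T(n, r) with parts as balanced as possible, and is at most (1 − 1/r) · n^2/2. For r = 4, n = 130: the density bound is (3/4) · 16900/2 = 12675/2 ≈ 6337.5. The integer-valued extremum is e(T(130, 4)) = 6337, which is strictly less than the density bound 12675/2 since 4 ∤ 130 (the parts of T(130, 4) cannot all be equal).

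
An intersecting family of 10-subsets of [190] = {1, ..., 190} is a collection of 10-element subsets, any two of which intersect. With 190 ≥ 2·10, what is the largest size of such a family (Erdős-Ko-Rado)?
max |F| = C(189, 9) = 698878653009537

Erdős-Ko-Rado (1961): when n ≥ 2k, max |F| = C(n−1, k−1). The bound is attained by the star {A : i ∈ A} for any fixed i ∈ [n]. Here C(190−1, 10−1) = C(189, 9) = 698878653009537.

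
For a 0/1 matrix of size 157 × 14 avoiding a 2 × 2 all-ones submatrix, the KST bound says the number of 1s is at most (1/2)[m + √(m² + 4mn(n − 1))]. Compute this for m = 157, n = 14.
z(157, 14; 2, 2) ≤ (1/2)[157 + √(157² + 4·157·14·13)] = (1/2)[157 + √138945] = 264.8766

Kővári–Sós–Turán: let r_1, ..., r_157 be the row sums and z = Σ r_i the total number of 1s. Each pair of columns can share at most one row with both entries 1 (else a 2×2 all-ones block appears), so Σ_i C(r_i, 2) ≤ C(14, 2) = 91. By convexity Σ_i C(r_i, 2) ≥ 157·C(z/157, 2) = z(z − 157)/(2·157), giving z² − 157z − 157·14·13 ≤ 0 and hence z ≤ (1/2)[157 + √(24649 + 4·28574)] = (1/2)[157 + √138945] ≈ (1/2)(157 + 372.7533) = 264.8766.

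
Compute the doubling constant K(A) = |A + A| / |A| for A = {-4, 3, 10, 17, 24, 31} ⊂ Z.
K = |A + A| / |A| = 11/6

Enumerate A + A = {a + b : a, b ∈ A}. With |A| = 6, there are |A|^2 = 36 ordered sum pairs; collecting distinct values, A + A = {-8, -1, 6, 13, 20, 27, 34, 41, 48, 55, 62}, so |A + A| = 11. Thus K = 11/6. Here |A + A| = 2|A| − 1 = 11, the minimum possible — so K = 11/6 is minimal, which holds iff A is an arithmetic progression.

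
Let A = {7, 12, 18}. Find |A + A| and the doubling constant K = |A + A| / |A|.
K = |A + A| / |A| = 6/3 = 2

Enumerate A + A = {a + b : a, b ∈ A}. With |A| = 3, there are |A|^2 = 9 ordered sum pairs; collecting distinct values, A + A = {14, 19, 24, 25, 30, 36}, so |A + A| = 6. Thus K = 6/3 = 2. For comparison, the minimum possible |A + A| over all 3-element sets is 2·3 − 1 = 5 (so min K = 5/3), attained only by arithmetic progressions.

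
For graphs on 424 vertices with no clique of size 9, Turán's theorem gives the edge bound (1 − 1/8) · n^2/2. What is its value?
Turán density bound = (7/8) · 424^2/2 = 78652

Turán's theorem: ex(n, K_{r+1}) is achieved by the complete r-partite Turán graph T(n, r) with parts as balanced as possible, and is at most (1 − 1/r) · n^2/2. For r = 8, n = 424: the density bound is (7/8) · 179776/2 = 78652. Since 8 ∣ 424, the Turán graph T(424, 8) has parts of equal size 53, and its edge count e(T(424, 8)) = 78652 attains the density bound exactly.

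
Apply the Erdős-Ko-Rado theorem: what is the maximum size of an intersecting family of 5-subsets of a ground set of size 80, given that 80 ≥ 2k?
max |F| = C(79, 4) = 1502501

Erdős-Ko-Rado (1961): when n ≥ 2k, max |F| = C(n−1, k−1). The bound is attained by the star {A : i ∈ A} for any fixed i ∈ [n]. Here C(80−1, 5−1) = C(79, 4) = 1502501.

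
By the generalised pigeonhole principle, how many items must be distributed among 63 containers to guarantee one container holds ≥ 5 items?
n = (5 − 1)·63 + 1 = 253

By the generalised pigeonhole principle, to guarantee some box contains ≥ r objects we need more than (r − 1) · k objects total. Threshold: n = (r − 1) · k + 1. With r = 5 and k = 63: n = 4 · 63 + 1 = 252 + 1 = 253. For n = 252 = 4 · 63, we can put exactly 4 objects in every box, avoiding 5 in any single one — so 253 is tight.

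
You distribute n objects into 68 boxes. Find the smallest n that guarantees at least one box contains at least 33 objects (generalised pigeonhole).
n = (33 − 1)·68 + 1 = 2177

By the generalised pigeonhole principle, to guarantee some box contains ≥ r objects we need more than (r − 1) · k objects total. Threshold: n = (r − 1) · k + 1. With r = 33 and k = 68: n = 32 · 68 + 1 = 2176 + 1 = 2177. For n = 2176 = 32 · 68, we can put exactly 32 objects in every box, avoiding 33 in any single one — so 2177 is tight.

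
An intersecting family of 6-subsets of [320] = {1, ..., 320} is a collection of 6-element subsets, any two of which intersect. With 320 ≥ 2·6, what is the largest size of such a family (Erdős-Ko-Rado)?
max |F| = C(319, 5) = 26674326063

The Erdős-Ko-Rado theorem states: for n ≥ 2k, an intersecting family of k-subsets of an n-element set has size at most C(n − 1, k − 1), with equality for 'star' families {A ⊆ [n] : |A| = k, i ∈ A} (fix an element i). For n = 320, k = 6: C(319, 5) = 26674326063.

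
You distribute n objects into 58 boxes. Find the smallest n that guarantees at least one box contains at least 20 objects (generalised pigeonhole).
n = (20 − 1)·58 + 1 = 1103

By the generalised pigeonhole principle, to guarantee some box contains ≥ r objects we need more than (r − 1) · k objects total. Threshold: n = (r − 1) · k + 1. With r = 20 and k = 58: n = 19 · 58 + 1 = 1102 + 1 = 1103. For n = 1102 = 19 · 58, we can put exactly 19 objects in every box, avoiding 20 in any single one — so 1103 is tight.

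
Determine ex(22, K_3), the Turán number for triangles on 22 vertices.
ex(22, K_3) = ⌊22^2/4⌋ = 121

Mantel (1907): a triangle-free graph on n vertices has at most ⌊n^2/4⌋ edges, with equality for the complete bipartite graph K_{⌊n/2⌋, ⌈n/2⌉}. For n = 22: ⌊22^2/4⌋ = ⌊484/4⌋ = 121. The extremal graph is K_{11, 11}, which has 11·11 = 121 edges.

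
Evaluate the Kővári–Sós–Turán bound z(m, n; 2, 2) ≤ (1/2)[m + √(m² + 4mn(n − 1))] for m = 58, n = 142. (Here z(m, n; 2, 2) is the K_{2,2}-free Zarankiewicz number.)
z(58, 142; 2, 2) ≤ (1/2)[58 + √(58² + 4·58·142·141)] = (1/2)[58 + √4648468] = 1107.0153

Kővári–Sós–Turán: let r_1, ..., r_58 be the row sums and z = Σ r_i the total number of 1s. Each pair of columns can share at most one row with both entries 1 (else a 2×2 all-ones block appears), so Σ_i C(r_i, 2) ≤ C(142, 2) = 10011. By convexity Σ_i C(r_i, 2) ≥ 58·C(z/58, 2) = z(z − 58)/(2·58), giving z² − 58z − 58·142·141 ≤ 0 and hence z ≤ (1/2)[58 + √(3364 + 4·1161276)] = (1/2)[58 + √4648468] ≈ (1/2)(58 + 2156.0306) = 1107.0153.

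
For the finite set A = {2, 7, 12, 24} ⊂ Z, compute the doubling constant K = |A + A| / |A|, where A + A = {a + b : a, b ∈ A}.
K = |A + A| / |A| = 9/4

Enumerate A + A = {a + b : a, b ∈ A}. With |A| = 4, there are |A|^2 = 16 ordered sum pairs; collecting distinct values, A + A = {4, 9, 14, 19, 24, 26, 31, 36, 48}, so |A + A| = 9. Thus K = 9/4. For comparison, the minimum possible |A + A| over all 4-element sets is 2·4 − 1 = 7 (so min K = 7/4), attained only by arithmetic progressions.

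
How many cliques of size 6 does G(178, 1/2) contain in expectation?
E[# K_6] = C(178, 6) · (1/2)^C(6, 2) = 40570171180 / 2^15 = 10142542795/8192 ≈ 1238103.368530

For each 6-subset S of vertices (there are C(178, 6) = 40570171180 such S), let X_S = 1 if S induces a K_6 (all C(6, 2) = 15 edges present). Then P(X_S = 1) = (1/2)^15 = 1/32768. By linearity of expectation, E[# K_6] = C(178, 6) · (1/2)^15 = 40570171180 / 32768 = 10142542795/8192 ≈ 1238103.368530.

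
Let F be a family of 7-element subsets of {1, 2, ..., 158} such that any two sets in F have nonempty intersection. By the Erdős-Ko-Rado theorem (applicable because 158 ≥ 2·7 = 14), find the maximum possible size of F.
max |F| = C(157, 6) = 18883356492

Erdős-Ko-Rado (1961): when n ≥ 2k, max |F| = C(n−1, k−1). The bound is attained by the star {A : i ∈ A} for any fixed i ∈ [n]. Here C(158−1, 7−1) = C(157, 6) = 18883356492.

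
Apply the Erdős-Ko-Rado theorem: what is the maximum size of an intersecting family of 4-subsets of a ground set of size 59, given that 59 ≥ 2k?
max |F| = C(58, 3) = 30856

The Erdős-Ko-Rado theorem states: for n ≥ 2k, an intersecting family of k-subsets of an n-element set has size at most C(n − 1, k − 1), with equality for 'star' families {A ⊆ [n] : |A| = k, i ∈ A} (fix an element i). For n = 59, k = 4: C(58, 3) = 30856.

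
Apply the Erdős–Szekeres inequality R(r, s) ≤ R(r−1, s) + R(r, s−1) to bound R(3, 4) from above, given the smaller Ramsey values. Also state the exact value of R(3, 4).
R(3, 4) ≤ R(2, 4) + R(3, 3) = 4 + 6 = 10; exact value R(3, 4) = 9.

The Erdős–Szekeres recurrence R(r, s) ≤ R(r−1, s) + R(r, s−1) applied to (r, s) = (3, 4) gives
  R(3, 4) ≤ R(2, 4) + R(3, 3) = 4 + 6 = 10.
(Recall R(2, k) = k and R is symmetric.) The recurrence is not tight here (it gives 10, but the exact value is R(3, 4) = 9); the tight upper bound requires a sharper argument than the simple recurrence, combined with a lower-bound construction on K_{8}.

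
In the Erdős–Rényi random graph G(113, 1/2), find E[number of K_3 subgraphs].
E[# K_3] = C(113, 3) · (1/2)^C(3, 2) = 234136 / 2^3 = 29267

For each 3-subset S of vertices (there are C(113, 3) = 234136 such S), let X_S = 1 if S induces a K_3 (all C(3, 2) = 3 edges present). Then P(X_S = 1) = (1/2)^3 = 1/8. By linearity of expectation, E[# K_3] = C(113, 3) · (1/2)^3 = 234136 / 8 = 29267.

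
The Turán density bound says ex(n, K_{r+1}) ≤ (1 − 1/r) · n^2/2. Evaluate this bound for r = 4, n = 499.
Turán density bound = (3/4) · 499^2/2 = 747003/8 ≈ 93375.375

Turán's theorem: ex(n, K_{r+1}) is achieved by the complete r-partite Turán graph T(n, r) with parts as balanced as possible, and is at most (1 − 1/r) · n^2/2. For r = 4, n = 499: the density bound is (3/4) · 249001/2 = 747003/8 ≈ 93375.375. The integer-valued extremum is e(T(499, 4)) = 93375, which is strictly less than the density bound 747003/8 since 4 ∤ 499 (the parts of T(499, 4) cannot all be equal).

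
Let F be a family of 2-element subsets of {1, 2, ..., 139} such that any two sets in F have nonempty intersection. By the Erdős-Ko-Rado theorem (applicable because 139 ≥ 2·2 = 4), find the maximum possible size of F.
max |F| = C(138, 1) = 138

The Erdős-Ko-Rado theorem states: for n ≥ 2k, an intersecting family of k-subsets of an n-element set has size at most C(n − 1, k − 1), with equality for 'star' families {A ⊆ [n] : |A| = k, i ∈ A} (fix an element i). For n = 139, k = 2: C(138, 1) = 138.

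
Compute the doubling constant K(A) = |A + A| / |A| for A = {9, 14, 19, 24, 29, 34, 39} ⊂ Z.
K = |A + A| / |A| = 13/7

Enumerate A + A = {a + b : a, b ∈ A}. With |A| = 7, there are |A|^2 = 49 ordered sum pairs; collecting distinct values, A + A = {18, 23, 28, 33, 38, 43, 48, 53, 58, 63, 68, 73, 78}, so |A + A| = 13. Thus K = 13/7. Here |A + A| = 2|A| − 1 = 13, the minimum possible — so K = 13/7 is minimal, which holds iff A is an arithmetic progression.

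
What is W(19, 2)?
W(19, 2) = 19 + 1 = 20

A 2-term AP is any pair of integers, so a monochromatic 2-AP exists iff some colour is used at least twice. With 19 colours, the colouring i ↦ i on {1, ..., 19} uses each colour once, avoiding any monochromatic pair, so W(19, 2) > 19. For {1, ..., 20}, pigeonhole forces two integers of the same colour, which form a monochromatic 2-AP. Hence W(19, 2) = 20.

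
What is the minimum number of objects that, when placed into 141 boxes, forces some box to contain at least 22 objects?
n = (22 − 1)·141 + 1 = 2962

By the generalised pigeonhole principle, to guarantee some box contains ≥ r objects we need more than (r − 1) · k objects total. Threshold: n = (r − 1) · k + 1. With r = 22 and k = 141: n = 21 · 141 + 1 = 2961 + 1 = 2962. For n = 2961 = 21 · 141, we can put exactly 21 objects in every box, avoiding 22 in any single one — so 2962 is tight.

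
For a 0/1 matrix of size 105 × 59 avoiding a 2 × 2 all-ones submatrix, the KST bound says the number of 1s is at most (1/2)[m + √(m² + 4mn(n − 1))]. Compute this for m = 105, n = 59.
z(105, 59; 2, 2) ≤ (1/2)[105 + √(105² + 4·105·59·58)] = (1/2)[105 + √1448265] = 654.2194

Kővári–Sós–Turán: let r_1, ..., r_105 be the row sums and z = Σ r_i the total number of 1s. Each pair of columns can share at most one row with both entries 1 (else a 2×2 all-ones block appears), so Σ_i C(r_i, 2) ≤ C(59, 2) = 1711. By convexity Σ_i C(r_i, 2) ≥ 105·C(z/105, 2) = z(z − 105)/(2·105), giving z² − 105z − 105·59·58 ≤ 0 and hence z ≤ (1/2)[105 + √(11025 + 4·359310)] = (1/2)[105 + √1448265] ≈ (1/2)(105 + 1203.4388) = 654.2194.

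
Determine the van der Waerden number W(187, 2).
W(187, 2) = 187 + 1 = 188

A 2-term AP is any pair of integers, so a monochromatic 2-AP exists iff some colour is used at least twice. With 187 colours, the colouring i ↦ i on {1, ..., 187} uses each colour once, avoiding any monochromatic pair, so W(187, 2) > 187. For {1, ..., 188}, pigeonhole forces two integers of the same colour, which form a monochromatic 2-AP. Hence W(187, 2) = 188.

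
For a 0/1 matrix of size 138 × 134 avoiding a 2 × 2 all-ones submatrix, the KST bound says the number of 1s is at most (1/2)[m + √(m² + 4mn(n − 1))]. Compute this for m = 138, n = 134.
z(138, 134; 2, 2) ≤ (1/2)[138 + √(138² + 4·138·134·133)] = (1/2)[138 + √9856788] = 1638.7761

Kővári–Sós–Turán: let r_1, ..., r_138 be the row sums and z = Σ r_i the total number of 1s. Each pair of columns can share at most one row with both entries 1 (else a 2×2 all-ones block appears), so Σ_i C(r_i, 2) ≤ C(134, 2) = 8911. By convexity Σ_i C(r_i, 2) ≥ 138·C(z/138, 2) = z(z − 138)/(2·138), giving z² − 138z − 138·134·133 ≤ 0 and hence z ≤ (1/2)[138 + √(19044 + 4·2459436)] = (1/2)[138 + √9856788] ≈ (1/2)(138 + 3139.5522) = 1638.7761.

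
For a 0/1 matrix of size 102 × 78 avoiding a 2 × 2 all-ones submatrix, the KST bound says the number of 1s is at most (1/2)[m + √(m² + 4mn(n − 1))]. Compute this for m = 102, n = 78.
z(102, 78; 2, 2) ≤ (1/2)[102 + √(102² + 4·102·78·77)] = (1/2)[102 + √2460852] = 835.3551

Kővári–Sós–Turán: let r_1, ..., r_102 be the row sums and z = Σ r_i the total number of 1s. Each pair of columns can share at most one row with both entries 1 (else a 2×2 all-ones block appears), so Σ_i C(r_i, 2) ≤ C(78, 2) = 3003. By convexity Σ_i C(r_i, 2) ≥ 102·C(z/102, 2) = z(z − 102)/(2·102), giving z² − 102z − 102·78·77 ≤ 0 and hence z ≤ (1/2)[102 + √(10404 + 4·612612)] = (1/2)[102 + √2460852] ≈ (1/2)(102 + 1568.7103) = 835.3551.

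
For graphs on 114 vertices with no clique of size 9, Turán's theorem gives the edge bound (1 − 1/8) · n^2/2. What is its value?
Turán density bound = (7/8) · 114^2/2 = 22743/4 ≈ 5685.75

Turán's theorem: ex(n, K_{r+1}) is achieved by the complete r-partite Turán graph T(n, r) with parts as balanced as possible, and is at most (1 − 1/r) · n^2/2. For r = 8, n = 114: the density bound is (7/8) · 12996/2 = 22743/4 ≈ 5685.75. The integer-valued extremum is e(T(114, 8)) = 5685, which is strictly less than the density bound 22743/4 since 8 ∤ 114 (the parts of T(114, 8) cannot all be equal).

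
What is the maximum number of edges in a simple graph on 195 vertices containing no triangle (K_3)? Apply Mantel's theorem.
ex(195, K_3) = ⌊195^2/4⌋ = 9506

Mantel (1907): a triangle-free graph on n vertices has at most ⌊n^2/4⌋ edges, with equality for the complete bipartite graph K_{⌊n/2⌋, ⌈n/2⌉}. For n = 195: ⌊195^2/4⌋ = ⌊38025/4⌋ = 9506. The extremal graph is K_{97, 98}, which has 97·98 = 9506 edges.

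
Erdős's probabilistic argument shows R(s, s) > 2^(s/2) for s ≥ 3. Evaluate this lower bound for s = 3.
2^(3/2) = 2.8284; so R(3, 3) > 2.8284

Colour each edge of K_n uniformly at random with red/blue. The expected number of monochromatic K_3 is C(n, 3) · 2 · 2^(−C(3,2)). If C(n, 3) · 2^(1 − C(3,2)) < 1, then with positive probability no monochromatic K_3 exists, so R(3, 3) > n. The standard estimate C(n, 3) ≤ n^3/3! shows this inequality holds whenever n ≤ 2^(3/2) (since 3! · 2^(C(3,2) − 1) > 2^(3^2/2) ≥ n^3). Hence R(3, 3) > 2^(3/2) = 2.8284.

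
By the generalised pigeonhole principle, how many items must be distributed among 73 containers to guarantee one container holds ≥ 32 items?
n = (32 − 1)·73 + 1 = 2264

By the generalised pigeonhole principle, to guarantee some box contains ≥ r objects we need more than (r − 1) · k objects total. Threshold: n = (r − 1) · k + 1. With r = 32 and k = 73: n = 31 · 73 + 1 = 2263 + 1 = 2264. For n = 2263 = 31 · 73, we can put exactly 31 objects in every box, avoiding 32 in any single one — so 2264 is tight.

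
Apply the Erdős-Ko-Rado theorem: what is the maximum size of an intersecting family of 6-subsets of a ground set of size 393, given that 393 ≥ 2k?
max |F| = C(392, 5) = 75184360888

The Erdős-Ko-Rado theorem states: for n ≥ 2k, an intersecting family of k-subsets of an n-element set has size at most C(n − 1, k − 1), with equality for 'star' families {A ⊆ [n] : |A| = k, i ∈ A} (fix an element i). For n = 393, k = 6: C(392, 5) = 75184360888.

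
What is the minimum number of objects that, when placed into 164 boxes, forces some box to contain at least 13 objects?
n = (13 − 1)·164 + 1 = 1969

By the generalised pigeonhole principle, to guarantee some box contains ≥ r objects we need more than (r − 1) · k objects total. Threshold: n = (r − 1) · k + 1. With r = 13 and k = 164: n = 12 · 164 + 1 = 1968 + 1 = 1969. For n = 1968 = 12 · 164, we can put exactly 12 objects in every box, avoiding 13 in any single one — so 1969 is tight.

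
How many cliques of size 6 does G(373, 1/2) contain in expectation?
E[# K_6] = C(373, 6) · (1/2)^C(6, 2) = 3592271012232 / 2^15 = 449033876529/4096 ≈ 109627411.261963

For each 6-subset S of vertices (there are C(373, 6) = 3592271012232 such S), let X_S = 1 if S induces a K_6 (all C(6, 2) = 15 edges present). Then P(X_S = 1) = (1/2)^15 = 1/32768. By linearity of expectation, E[# K_6] = C(373, 6) · (1/2)^15 = 3592271012232 / 32768 = 449033876529/4096 ≈ 109627411.261963.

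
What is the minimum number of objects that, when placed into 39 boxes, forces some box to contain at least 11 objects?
n = (11 − 1)·39 + 1 = 391

By the generalised pigeonhole principle, to guarantee some box contains ≥ r objects we need more than (r − 1) · k objects total. Threshold: n = (r − 1) · k + 1. With r = 11 and k = 39: n = 10 · 39 + 1 = 390 + 1 = 391. For n = 390 = 10 · 39, we can put exactly 10 objects in every box, avoiding 11 in any single one — so 391 is tight.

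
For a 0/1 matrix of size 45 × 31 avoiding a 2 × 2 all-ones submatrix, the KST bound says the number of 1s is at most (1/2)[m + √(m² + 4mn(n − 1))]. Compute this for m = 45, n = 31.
z(45, 31; 2, 2) ≤ (1/2)[45 + √(45² + 4·45·31·30)] = (1/2)[45 + √169425] = 228.3063

Kővári–Sós–Turán: let r_1, ..., r_45 be the row sums and z = Σ r_i the total number of 1s. Each pair of columns can share at most one row with both entries 1 (else a 2×2 all-ones block appears), so Σ_i C(r_i, 2) ≤ C(31, 2) = 465. By convexity Σ_i C(r_i, 2) ≥ 45·C(z/45, 2) = z(z − 45)/(2·45), giving z² − 45z − 45·31·30 ≤ 0 and hence z ≤ (1/2)[45 + √(2025 + 4·41850)] = (1/2)[45 + √169425] ≈ (1/2)(45 + 411.6127) = 228.3063.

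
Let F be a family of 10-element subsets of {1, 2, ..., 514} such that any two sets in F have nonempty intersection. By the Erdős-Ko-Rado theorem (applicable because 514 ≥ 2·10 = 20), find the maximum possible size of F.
max |F| = C(513, 9) = 6318976181520699840

The Erdős-Ko-Rado theorem states: for n ≥ 2k, an intersecting family of k-subsets of an n-element set has size at most C(n − 1, k − 1), with equality for 'star' families {A ⊆ [n] : |A| = k, i ∈ A} (fix an element i). For n = 514, k = 10: C(513, 9) = 6318976181520699840.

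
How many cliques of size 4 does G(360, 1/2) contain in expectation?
E[# K_4] = C(360, 4) · (1/2)^C(4, 2) = 688235310 / 2^6 = 344117655/32 = 10753676.71875

For each 4-subset S of vertices (there are C(360, 4) = 688235310 such S), let X_S = 1 if S induces a K_4 (all C(4, 2) = 6 edges present). Then P(X_S = 1) = (1/2)^6 = 1/64. By linearity of expectation, E[# K_4] = C(360, 4) · (1/2)^6 = 688235310 / 64 = 344117655/32 = 10753676.71875.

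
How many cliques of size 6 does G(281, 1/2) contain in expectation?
E[# K_6] = C(281, 6) · (1/2)^C(6, 2) = 647992090956 / 2^15 = 161998022739/8192 ≈ 19775149.260132

For each 6-subset S of vertices (there are C(281, 6) = 647992090956 such S), let X_S = 1 if S induces a K_6 (all C(6, 2) = 15 edges present). Then P(X_S = 1) = (1/2)^15 = 1/32768. By linearity of expectation, E[# K_6] = C(281, 6) · (1/2)^15 = 647992090956 / 32768 = 161998022739/8192 ≈ 19775149.260132.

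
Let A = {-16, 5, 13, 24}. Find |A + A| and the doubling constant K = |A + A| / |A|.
K = |A + A| / |A| = 10/4 = 5/2

Enumerate A + A = {a + b : a, b ∈ A}. With |A| = 4, there are |A|^2 = 16 ordered sum pairs; collecting distinct values, A + A = {-32, -11, -3, 8, 10, 18, 26, 29, 37, 48}, so |A + A| = 10. Thus K = 10/4 = 5/2. For comparison, the minimum possible |A + A| over all 4-element sets is 2·4 − 1 = 7 (so min K = 7/4), attained only by arithmetic progressions.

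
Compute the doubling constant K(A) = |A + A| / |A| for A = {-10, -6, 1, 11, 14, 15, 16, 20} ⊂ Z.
K = |A + A| / |A| = 32/8 = 4

Enumerate A + A = {a + b : a, b ∈ A}. With |A| = 8, there are |A|^2 = 64 ordered sum pairs; collecting distinct values, A + A = {-20, -16, -12, -9, -5, 1, 2, 4, 5, 6, 8, 9, 10, 12, 14, 15, 16, 17, 21, 22, 25, 26, 27, 28, 29, 30, 31, 32, 34, 35, 36, 40}, so |A + A| = 32. Thus K = 32/8 = 4. For comparison, the minimum possible |A + A| over all 8-element sets is 2·8 − 1 = 15 (so min K = 15/8), attained only by arithmetic progressions.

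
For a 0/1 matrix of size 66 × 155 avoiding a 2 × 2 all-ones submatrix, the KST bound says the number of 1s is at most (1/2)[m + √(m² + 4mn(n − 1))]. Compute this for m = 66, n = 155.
z(66, 155; 2, 2) ≤ (1/2)[66 + √(66² + 4·66·155·154)] = (1/2)[66 + √6306036] = 1288.5911

Kővári–Sós–Turán: let r_1, ..., r_66 be the row sums and z = Σ r_i the total number of 1s. Each pair of columns can share at most one row with both entries 1 (else a 2×2 all-ones block appears), so Σ_i C(r_i, 2) ≤ C(155, 2) = 11935. By convexity Σ_i C(r_i, 2) ≥ 66·C(z/66, 2) = z(z − 66)/(2·66), giving z² − 66z − 66·155·154 ≤ 0 and hence z ≤ (1/2)[66 + √(4356 + 4·1575420)] = (1/2)[66 + √6306036] ≈ (1/2)(66 + 2511.1822) = 1288.5911.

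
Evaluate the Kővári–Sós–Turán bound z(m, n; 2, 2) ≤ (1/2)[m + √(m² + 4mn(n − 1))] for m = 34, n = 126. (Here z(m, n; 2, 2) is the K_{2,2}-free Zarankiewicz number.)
z(34, 126; 2, 2) ≤ (1/2)[34 + √(34² + 4·34·126·125)] = (1/2)[34 + √2143156] = 748.9761

Kővári–Sós–Turán: let r_1, ..., r_34 be the row sums and z = Σ r_i the total number of 1s. Each pair of columns can share at most one row with both entries 1 (else a 2×2 all-ones block appears), so Σ_i C(r_i, 2) ≤ C(126, 2) = 7875. By convexity Σ_i C(r_i, 2) ≥ 34·C(z/34, 2) = z(z − 34)/(2·34), giving z² − 34z − 34·126·125 ≤ 0 and hence z ≤ (1/2)[34 + √(1156 + 4·535500)] = (1/2)[34 + √2143156] ≈ (1/2)(34 + 1463.9522) = 748.9761.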